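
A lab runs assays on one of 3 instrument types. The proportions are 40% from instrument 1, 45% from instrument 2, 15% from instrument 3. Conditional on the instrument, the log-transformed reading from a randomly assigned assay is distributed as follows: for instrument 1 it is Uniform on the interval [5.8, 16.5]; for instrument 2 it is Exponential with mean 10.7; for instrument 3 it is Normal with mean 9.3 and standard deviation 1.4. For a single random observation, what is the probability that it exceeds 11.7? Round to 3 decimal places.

Conditional on each instrument, P(X > 11.7): 1: 0.448598; 2: 0.335056; 3: 0.0432381.
By total probability, P(X > 11.7) = 0.4·0.448598 + 0.45·0.335056 + 0.15·0.0432381 = 0.3367.

0.337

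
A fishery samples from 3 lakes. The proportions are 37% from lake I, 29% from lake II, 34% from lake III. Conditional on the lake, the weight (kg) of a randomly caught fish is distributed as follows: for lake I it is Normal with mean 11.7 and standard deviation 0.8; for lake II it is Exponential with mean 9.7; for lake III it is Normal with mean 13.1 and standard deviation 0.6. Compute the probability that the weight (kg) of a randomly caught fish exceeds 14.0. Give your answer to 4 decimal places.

0.0919

Conditional on each lake, P(X > 14.0): I: 0.00202014; II: 0.236147; III: 0.0668072.
By total probability, P(X > 14.0) = 0.37·0.00202014 + 0.29·0.236147 + 0.34·0.0668072 = 0.0919447.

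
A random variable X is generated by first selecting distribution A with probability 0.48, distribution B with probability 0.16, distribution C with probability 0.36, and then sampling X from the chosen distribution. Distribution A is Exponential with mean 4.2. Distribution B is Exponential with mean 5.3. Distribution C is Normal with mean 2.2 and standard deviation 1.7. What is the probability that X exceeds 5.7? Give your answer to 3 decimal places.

0.185

Conditional on each component, P(X > 5.7): A: 0.257395; B: 0.341137; C: 0.0197556.
By total probability, P(X > 5.7) = 0.48·0.257395 + 0.16·0.341137 + 0.36·0.0197556 = 0.185244.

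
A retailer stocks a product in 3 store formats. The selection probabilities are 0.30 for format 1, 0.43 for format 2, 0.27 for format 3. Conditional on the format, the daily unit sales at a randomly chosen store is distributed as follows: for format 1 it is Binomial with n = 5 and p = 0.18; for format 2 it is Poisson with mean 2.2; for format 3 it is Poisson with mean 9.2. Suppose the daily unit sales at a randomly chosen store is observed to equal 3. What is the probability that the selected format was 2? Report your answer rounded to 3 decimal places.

Likelihoods P(X=3 | ·): 1: 0.0392144; 2: 0.196639; 3: 0.013113.
Posterior ∝ prior × likelihood. Numerator for 2: 0.43·0.196639 = 0.0845546.
Normalizing constant: 0.3·0.0392144 + 0.43·0.196639 + 0.27·0.013113 = 0.0998595.
P(2 | observation) = 0.0845546 / 0.0998595 = 0.846736.

0.847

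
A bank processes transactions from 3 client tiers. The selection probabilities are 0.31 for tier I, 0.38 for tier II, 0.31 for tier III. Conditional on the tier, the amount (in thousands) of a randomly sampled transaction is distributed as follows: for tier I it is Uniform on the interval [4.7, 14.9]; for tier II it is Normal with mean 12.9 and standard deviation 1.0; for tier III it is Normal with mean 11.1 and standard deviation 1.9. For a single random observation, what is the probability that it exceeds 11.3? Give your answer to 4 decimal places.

Conditional on each tier, P(X > 11.3): I: 0.352941; II: 0.945201; III: 0.458083.
By total probability, P(X > 11.3) = 0.31·0.352941 + 0.38·0.945201 + 0.31·0.458083 = 0.610594.

0.6106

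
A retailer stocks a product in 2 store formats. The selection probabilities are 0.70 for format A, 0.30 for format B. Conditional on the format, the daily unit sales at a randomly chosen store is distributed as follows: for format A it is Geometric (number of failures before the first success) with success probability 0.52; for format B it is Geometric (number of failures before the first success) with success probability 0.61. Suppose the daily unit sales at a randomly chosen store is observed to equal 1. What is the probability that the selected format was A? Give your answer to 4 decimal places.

Likelihoods P(X=1 | ·): A: 0.2496; B: 0.2379.
Posterior ∝ prior × likelihood. Numerator for A: 0.7·0.2496 = 0.17472.
Normalizing constant: 0.7·0.2496 + 0.3·0.2379 = 0.24609.
P(A | observation) = 0.17472 / 0.24609 = 0.709984.

0.7100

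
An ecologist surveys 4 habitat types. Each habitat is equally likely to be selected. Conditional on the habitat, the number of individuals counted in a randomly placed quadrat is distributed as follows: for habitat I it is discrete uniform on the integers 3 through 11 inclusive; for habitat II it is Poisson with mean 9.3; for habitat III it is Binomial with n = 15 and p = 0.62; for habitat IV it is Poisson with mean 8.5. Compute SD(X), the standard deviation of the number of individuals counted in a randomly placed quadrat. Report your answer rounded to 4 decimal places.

2.8075

Per component, I: μ=7, E[X²]=55.6667; II: μ=9.3, E[X²]=95.79; III: μ=9.3, E[X²]=90.024; IV: μ=8.5, E[X²]=80.75.
E[X] = 0.25·7 + 0.25·9.3 + 0.25·9.3 + 0.25·8.5 = 8.525.
E[X²] = 0.25·55.6667 + 0.25·95.79 + 0.25·90.024 + 0.25·80.75 = 80.5577.
Var(X) = E[X²] − (E[X])² = 80.5577 − 72.6756 = 7.88204.
SD(X) = √7.88204 = 2.8075.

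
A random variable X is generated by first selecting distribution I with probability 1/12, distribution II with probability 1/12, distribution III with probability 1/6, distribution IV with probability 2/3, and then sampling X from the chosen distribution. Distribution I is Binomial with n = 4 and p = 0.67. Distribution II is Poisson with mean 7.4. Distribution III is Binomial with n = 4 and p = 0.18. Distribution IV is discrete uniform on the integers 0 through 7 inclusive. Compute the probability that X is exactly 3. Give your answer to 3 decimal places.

Conditional on each component, P(X = 3): I: 0.397007; II: 0.0412824; III: 0.019129; IV: 0.125.
By total probability, P(X = 3) = 0.0833333·0.397007 + 0.0833333·0.0412824 + 0.166667·0.019129 + 0.666667·0.125 = 0.123046.

0.123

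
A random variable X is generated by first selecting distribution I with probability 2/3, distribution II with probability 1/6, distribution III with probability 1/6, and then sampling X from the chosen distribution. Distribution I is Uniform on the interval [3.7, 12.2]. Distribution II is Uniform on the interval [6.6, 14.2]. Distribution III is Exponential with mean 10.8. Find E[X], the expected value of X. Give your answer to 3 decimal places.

8.833

Component means — I: 7.95; II: 10.4; III: 10.8.
E[X] = 0.666667·7.95 + 0.166667·10.4 + 0.166667·10.8 = 8.83333.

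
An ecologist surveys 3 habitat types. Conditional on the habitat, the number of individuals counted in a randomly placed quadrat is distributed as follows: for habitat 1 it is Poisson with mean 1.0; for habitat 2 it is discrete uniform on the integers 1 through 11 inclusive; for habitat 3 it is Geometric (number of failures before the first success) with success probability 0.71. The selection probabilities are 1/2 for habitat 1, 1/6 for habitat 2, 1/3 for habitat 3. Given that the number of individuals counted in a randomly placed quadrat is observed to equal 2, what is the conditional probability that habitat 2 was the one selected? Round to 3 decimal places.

0.119

Likelihoods P(X=2 | ·): 1: 0.18394; 2: 0.0909091; 3: 0.059711.
Posterior ∝ prior × likelihood. Numerator for 2: 0.166667·0.0909091 = 0.0151515.
Normalizing constant: 0.5·0.18394 + 0.166667·0.0909091 + 0.333333·0.059711 = 0.127025.
P(2 | observation) = 0.0151515 / 0.127025 = 0.11928.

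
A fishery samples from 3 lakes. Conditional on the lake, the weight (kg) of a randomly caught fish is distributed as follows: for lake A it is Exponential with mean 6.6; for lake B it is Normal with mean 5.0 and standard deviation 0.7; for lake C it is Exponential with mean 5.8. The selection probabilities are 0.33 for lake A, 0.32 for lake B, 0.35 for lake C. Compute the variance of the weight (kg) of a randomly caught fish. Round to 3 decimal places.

26.722

Per component, A: μ=6.6, E[X²]=87.12; B: μ=5, E[X²]=25.49; C: μ=5.8, E[X²]=67.28.
E[X] = 0.33·6.6 + 0.32·5 + 0.35·5.8 = 5.808.
E[X²] = 0.33·87.12 + 0.32·25.49 + 0.35·67.28 = 60.4544.
Var(X) = E[X²] − (E[X])² = 60.4544 − 33.7329 = 26.7215.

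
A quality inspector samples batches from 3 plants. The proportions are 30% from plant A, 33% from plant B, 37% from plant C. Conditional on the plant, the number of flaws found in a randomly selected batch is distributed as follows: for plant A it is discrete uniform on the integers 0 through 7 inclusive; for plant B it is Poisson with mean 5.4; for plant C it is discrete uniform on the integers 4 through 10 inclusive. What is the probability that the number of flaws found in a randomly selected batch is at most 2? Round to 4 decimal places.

0.1438

Conditional on each plant, P(X ≤ 2): A: 0.375; B: 0.0947579; C: 0.
By total probability, P(X ≤ 2) = 0.3·0.375 + 0.33·0.0947579 + 0.37·0 = 0.14377.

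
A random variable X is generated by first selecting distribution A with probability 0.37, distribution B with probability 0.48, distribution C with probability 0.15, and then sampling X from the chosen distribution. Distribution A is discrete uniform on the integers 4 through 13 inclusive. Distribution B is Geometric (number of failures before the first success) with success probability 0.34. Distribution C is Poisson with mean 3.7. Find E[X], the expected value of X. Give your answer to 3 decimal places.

Component means — A: 8.5; B: 1.94118; C: 3.7.
E[X] = 0.37·8.5 + 0.48·1.94118 + 0.15·3.7 = 4.63176.

4.632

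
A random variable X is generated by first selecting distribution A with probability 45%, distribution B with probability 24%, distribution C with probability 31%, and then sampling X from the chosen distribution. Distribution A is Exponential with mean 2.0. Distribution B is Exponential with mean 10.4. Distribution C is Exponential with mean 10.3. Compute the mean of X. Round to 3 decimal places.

6.589

Component means — A: 2; B: 10.4; C: 10.3.
E[X] = 0.45·2 + 0.24·10.4 + 0.31·10.3 = 6.589.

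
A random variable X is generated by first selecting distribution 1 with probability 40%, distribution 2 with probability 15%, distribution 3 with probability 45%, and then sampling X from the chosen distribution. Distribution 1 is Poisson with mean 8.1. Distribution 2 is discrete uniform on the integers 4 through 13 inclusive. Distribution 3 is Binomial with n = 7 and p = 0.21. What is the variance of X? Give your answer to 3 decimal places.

16.258

Per component, 1: μ=8.1, E[X²]=73.71; 2: μ=8.5, E[X²]=80.5; 3: μ=1.47, E[X²]=3.3222.
E[X] = 0.4·8.1 + 0.15·8.5 + 0.45·1.47 = 5.1765.
E[X²] = 0.4·73.71 + 0.15·80.5 + 0.45·3.3222 = 43.054.
Var(X) = E[X²] − (E[X])² = 43.054 − 26.7962 = 16.2578.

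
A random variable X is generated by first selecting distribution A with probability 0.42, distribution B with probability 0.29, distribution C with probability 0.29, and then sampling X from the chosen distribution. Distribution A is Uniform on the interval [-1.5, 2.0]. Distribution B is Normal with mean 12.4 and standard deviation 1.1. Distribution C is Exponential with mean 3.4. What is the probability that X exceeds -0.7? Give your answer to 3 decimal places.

Conditional on each component, P(X > -0.7): A: 0.771429; B: 1; C: 1.
By total probability, P(X > -0.7) = 0.42·0.771429 + 0.29·1 + 0.29·1 = 0.904.

0.904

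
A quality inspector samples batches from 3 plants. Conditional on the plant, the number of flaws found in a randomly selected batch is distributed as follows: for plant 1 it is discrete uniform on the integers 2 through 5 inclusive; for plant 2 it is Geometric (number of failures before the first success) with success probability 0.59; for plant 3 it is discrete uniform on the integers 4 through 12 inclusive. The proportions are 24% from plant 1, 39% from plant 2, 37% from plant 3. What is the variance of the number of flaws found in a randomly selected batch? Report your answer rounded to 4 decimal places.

Per component, 1: μ=3.5, E[X²]=13.5; 2: μ=0.694915, E[X²]=1.66073; 3: μ=8, E[X²]=70.6667.
E[X] = 0.24·3.5 + 0.39·0.694915 + 0.37·8 = 4.07102.
E[X²] = 0.24·13.5 + 0.39·1.66073 + 0.37·70.6667 = 30.0344.
Var(X) = E[X²] − (E[X])² = 30.0344 − 16.5732 = 13.4612.

13.4612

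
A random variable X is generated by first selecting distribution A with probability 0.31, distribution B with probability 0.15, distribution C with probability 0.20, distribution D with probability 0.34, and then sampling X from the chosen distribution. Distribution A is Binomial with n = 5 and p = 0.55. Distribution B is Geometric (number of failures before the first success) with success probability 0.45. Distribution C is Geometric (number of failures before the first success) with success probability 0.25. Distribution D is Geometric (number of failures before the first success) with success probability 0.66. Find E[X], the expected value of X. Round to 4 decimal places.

Component means — A: 2.75; B: 1.22222; C: 3; D: 0.515152.
E[X] = 0.31·2.75 + 0.15·1.22222 + 0.2·3 + 0.34·0.515152 = 1.81098.

1.8110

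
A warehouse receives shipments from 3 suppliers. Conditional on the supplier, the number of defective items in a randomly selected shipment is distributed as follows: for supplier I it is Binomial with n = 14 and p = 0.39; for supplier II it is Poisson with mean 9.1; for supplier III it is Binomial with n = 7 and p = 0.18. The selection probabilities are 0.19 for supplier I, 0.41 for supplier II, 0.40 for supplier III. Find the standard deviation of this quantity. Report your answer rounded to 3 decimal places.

Per component, I: μ=5.46, E[X²]=33.1422; II: μ=9.1, E[X²]=91.91; III: μ=1.26, E[X²]=2.6208.
E[X] = 0.19·5.46 + 0.41·9.1 + 0.4·1.26 = 5.2724.
E[X²] = 0.19·33.1422 + 0.41·91.91 + 0.4·2.6208 = 45.0284.
Var(X) = E[X²] − (E[X])² = 45.0284 − 27.7982 = 17.2302.
SD(X) = √17.2302 = 4.15093.

4.151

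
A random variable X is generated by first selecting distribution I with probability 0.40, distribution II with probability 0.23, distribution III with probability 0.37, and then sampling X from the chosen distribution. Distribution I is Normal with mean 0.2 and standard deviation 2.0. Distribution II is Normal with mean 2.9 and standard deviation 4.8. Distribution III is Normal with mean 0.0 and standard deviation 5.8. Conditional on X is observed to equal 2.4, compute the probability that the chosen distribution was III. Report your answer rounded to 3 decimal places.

Likelihoods f(2.4 | ·): I: 0.108926; II: 0.0826633; III: 0.0631395.
Posterior ∝ prior × likelihood. Numerator for III: 0.37·0.0631395 = 0.0233616.
Normalizing constant: 0.4·0.108926 + 0.23·0.0826633 + 0.37·0.0631395 = 0.0859446.
P(III | observation) = 0.0233616 / 0.0859446 = 0.271822.

0.272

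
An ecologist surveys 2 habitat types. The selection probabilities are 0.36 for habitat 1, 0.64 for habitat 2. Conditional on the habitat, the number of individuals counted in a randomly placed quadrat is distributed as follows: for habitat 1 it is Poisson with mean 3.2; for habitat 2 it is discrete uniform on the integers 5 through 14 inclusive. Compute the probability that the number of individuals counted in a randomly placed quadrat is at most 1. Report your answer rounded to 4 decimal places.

Conditional on each habitat, P(X ≤ 1): 1: 0.171201; 2: 0.
By total probability, P(X ≤ 1) = 0.36·0.171201 + 0.64·0 = 0.0616325.

0.0616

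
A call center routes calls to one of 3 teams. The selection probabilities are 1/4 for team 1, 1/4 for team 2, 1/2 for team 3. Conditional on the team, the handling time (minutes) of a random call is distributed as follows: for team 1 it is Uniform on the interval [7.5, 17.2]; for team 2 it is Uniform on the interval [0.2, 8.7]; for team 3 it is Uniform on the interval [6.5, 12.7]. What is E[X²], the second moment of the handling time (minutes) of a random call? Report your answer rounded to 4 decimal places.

94.2283

For each component E[X²] = Var + (mean)², giving 1: 160.363; 2: 25.8233; 3: 95.3633.
Overall E[X²] = 0.25·160.363 + 0.25·25.8233 + 0.5·95.3633 = 94.2283.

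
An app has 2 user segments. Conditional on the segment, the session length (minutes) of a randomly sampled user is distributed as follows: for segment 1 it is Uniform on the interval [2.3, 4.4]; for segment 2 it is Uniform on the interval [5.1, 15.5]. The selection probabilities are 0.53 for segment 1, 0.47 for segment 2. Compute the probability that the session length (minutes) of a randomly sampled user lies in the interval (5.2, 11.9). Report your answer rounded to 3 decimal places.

0.303

Conditional on each segment, P(5.2 < X < 11.9): 1: 0; 2: 0.644231.
By total probability, P(5.2 < X < 11.9) = 0.53·0 + 0.47·0.644231 = 0.302788.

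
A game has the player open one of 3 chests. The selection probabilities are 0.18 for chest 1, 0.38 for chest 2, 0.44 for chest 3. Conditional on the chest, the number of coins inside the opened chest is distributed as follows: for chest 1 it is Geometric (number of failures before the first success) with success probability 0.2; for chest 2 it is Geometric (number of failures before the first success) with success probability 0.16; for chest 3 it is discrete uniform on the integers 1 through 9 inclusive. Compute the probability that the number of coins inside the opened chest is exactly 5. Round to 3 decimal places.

Conditional on each chest, P(X = 5): 1: 0.065536; 2: 0.0669139; 3: 0.111111.
By total probability, P(X = 5) = 0.18·0.065536 + 0.38·0.0669139 + 0.44·0.111111 = 0.0861127.

0.086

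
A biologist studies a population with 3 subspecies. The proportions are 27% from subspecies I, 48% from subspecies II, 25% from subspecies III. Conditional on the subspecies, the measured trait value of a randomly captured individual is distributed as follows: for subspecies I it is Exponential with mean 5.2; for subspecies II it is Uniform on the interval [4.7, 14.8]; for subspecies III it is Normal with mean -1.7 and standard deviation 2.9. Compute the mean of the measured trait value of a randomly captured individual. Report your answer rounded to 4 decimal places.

Component means — I: 5.2; II: 9.75; III: -1.7.
E[X] = 0.27·5.2 + 0.48·9.75 + 0.25·-1.7 = 5.659.

5.6590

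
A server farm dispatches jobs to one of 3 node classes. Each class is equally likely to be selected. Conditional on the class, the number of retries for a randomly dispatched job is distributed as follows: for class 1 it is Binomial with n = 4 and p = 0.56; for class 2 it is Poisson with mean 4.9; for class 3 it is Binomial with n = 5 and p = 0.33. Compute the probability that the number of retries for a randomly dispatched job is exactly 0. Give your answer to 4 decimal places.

Conditional on each class, P(X = 0): 1: 0.037481; 2: 0.00744658; 3: 0.135013.
By total probability, P(X = 0) = 0.333333·0.037481 + 0.333333·0.00744658 + 0.333333·0.135013 = 0.05998.

0.0600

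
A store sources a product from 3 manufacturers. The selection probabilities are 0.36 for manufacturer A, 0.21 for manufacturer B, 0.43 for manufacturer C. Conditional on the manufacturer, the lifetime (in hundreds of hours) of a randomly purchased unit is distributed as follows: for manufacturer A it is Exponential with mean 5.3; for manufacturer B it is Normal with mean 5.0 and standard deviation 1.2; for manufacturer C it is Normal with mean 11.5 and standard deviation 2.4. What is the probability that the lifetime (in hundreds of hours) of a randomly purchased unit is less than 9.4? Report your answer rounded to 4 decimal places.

Conditional on each manufacturer, P(X < 9.4): A: 0.830277; B: 0.999877; C: 0.190787.
By total probability, P(X < 9.4) = 0.36·0.830277 + 0.21·0.999877 + 0.43·0.190787 = 0.590912.

0.5909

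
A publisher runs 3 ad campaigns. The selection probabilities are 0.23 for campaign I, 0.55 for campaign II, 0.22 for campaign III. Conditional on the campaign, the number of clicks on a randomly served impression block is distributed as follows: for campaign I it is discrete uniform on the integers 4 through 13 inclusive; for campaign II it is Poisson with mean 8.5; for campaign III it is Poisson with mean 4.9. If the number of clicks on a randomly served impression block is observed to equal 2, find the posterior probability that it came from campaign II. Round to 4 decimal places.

0.1705

Likelihoods P(X=2 | ·): I: 0; II: 0.00735029; III: 0.0893962.
Posterior ∝ prior × likelihood. Numerator for II: 0.55·0.00735029 = 0.00404266.
Normalizing constant: 0.23·0 + 0.55·0.00735029 + 0.22·0.0893962 = 0.0237098.
P(II | observation) = 0.00404266 / 0.0237098 = 0.170506.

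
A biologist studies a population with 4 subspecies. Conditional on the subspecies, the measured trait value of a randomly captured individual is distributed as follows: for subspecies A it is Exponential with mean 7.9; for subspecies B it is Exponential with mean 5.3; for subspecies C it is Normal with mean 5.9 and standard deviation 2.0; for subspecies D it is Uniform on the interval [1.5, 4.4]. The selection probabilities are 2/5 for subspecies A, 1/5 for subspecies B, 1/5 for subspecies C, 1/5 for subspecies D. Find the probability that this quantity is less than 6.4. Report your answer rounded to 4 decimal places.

0.6820

Conditional on each subspecies, P(X < 6.4): A: 0.555198; B: 0.70107; C: 0.598706; D: 1.
By total probability, P(X < 6.4) = 0.4·0.555198 + 0.2·0.70107 + 0.2·0.598706 + 0.2·1 = 0.682035.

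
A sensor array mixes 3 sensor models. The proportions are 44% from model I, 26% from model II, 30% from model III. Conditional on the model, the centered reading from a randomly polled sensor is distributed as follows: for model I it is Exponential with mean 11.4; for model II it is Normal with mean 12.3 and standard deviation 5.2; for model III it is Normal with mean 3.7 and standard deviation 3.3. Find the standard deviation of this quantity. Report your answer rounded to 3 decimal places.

Per component, I: μ=11.4, E[X²]=259.92; II: μ=12.3, E[X²]=178.33; III: μ=3.7, E[X²]=24.58.
E[X] = 0.44·11.4 + 0.26·12.3 + 0.3·3.7 = 9.324.
E[X²] = 0.44·259.92 + 0.26·178.33 + 0.3·24.58 = 168.105.
Var(X) = E[X²] − (E[X])² = 168.105 − 86.937 = 81.1676.
SD(X) = √81.1676 = 9.00931.

9.009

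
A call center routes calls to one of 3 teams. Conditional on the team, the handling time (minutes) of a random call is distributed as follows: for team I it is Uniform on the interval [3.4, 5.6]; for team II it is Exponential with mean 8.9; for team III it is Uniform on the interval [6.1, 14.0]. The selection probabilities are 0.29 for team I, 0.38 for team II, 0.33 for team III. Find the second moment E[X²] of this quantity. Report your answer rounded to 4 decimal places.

101.2362

For each component E[X²] = Var + (mean)², giving I: 20.6533; II: 158.42; III: 106.203.
Overall E[X²] = 0.29·20.6533 + 0.38·158.42 + 0.33·106.203 = 101.236.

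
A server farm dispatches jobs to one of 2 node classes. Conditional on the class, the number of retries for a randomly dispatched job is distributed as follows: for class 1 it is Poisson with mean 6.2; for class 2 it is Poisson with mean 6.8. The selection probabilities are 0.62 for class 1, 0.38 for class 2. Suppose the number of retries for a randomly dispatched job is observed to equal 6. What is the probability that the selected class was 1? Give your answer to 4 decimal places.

0.6307

Likelihoods P(X=6 | ·): 1: 0.1601; 2: 0.152939.
Posterior ∝ prior × likelihood. Numerator for 1: 0.62·0.1601 = 0.0992621.
Normalizing constant: 0.62·0.1601 + 0.38·0.152939 = 0.157379.
P(1 | observation) = 0.0992621 / 0.157379 = 0.63072.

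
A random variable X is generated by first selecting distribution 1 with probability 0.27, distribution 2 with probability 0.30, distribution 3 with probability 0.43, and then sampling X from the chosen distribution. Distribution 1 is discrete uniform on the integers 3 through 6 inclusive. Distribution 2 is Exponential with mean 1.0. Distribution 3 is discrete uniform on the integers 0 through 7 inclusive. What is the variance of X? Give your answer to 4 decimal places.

4.8096

Per component, 1: μ=4.5, E[X²]=21.5; 2: μ=1, E[X²]=2; 3: μ=3.5, E[X²]=17.5.
E[X] = 0.27·4.5 + 0.3·1 + 0.43·3.5 = 3.02.
E[X²] = 0.27·21.5 + 0.3·2 + 0.43·17.5 = 13.93.
Var(X) = E[X²] − (E[X])² = 13.93 − 9.1204 = 4.8096.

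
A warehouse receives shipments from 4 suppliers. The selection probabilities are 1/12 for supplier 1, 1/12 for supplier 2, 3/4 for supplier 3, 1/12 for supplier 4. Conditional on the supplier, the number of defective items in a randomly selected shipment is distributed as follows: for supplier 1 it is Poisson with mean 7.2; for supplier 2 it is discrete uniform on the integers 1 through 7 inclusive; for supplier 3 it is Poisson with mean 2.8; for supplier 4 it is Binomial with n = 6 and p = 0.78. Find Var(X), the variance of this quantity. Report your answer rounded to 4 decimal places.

4.7585

Per component, 1: μ=7.2, E[X²]=59.04; 2: μ=4, E[X²]=20; 3: μ=2.8, E[X²]=10.64; 4: μ=4.68, E[X²]=22.932.
E[X] = 0.0833333·7.2 + 0.0833333·4 + 0.75·2.8 + 0.0833333·4.68 = 3.42333.
E[X²] = 0.0833333·59.04 + 0.0833333·20 + 0.75·10.64 + 0.0833333·22.932 = 16.4777.
Var(X) = E[X²] − (E[X])² = 16.4777 − 11.7192 = 4.75846.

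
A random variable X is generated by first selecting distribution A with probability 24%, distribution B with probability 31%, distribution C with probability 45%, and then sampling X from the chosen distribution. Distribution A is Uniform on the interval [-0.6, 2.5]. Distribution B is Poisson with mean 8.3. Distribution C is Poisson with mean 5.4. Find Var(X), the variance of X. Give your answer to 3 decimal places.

12.526

Per component, A: μ=0.95, E[X²]=1.70333; B: μ=8.3, E[X²]=77.19; C: μ=5.4, E[X²]=34.56.
E[X] = 0.24·0.95 + 0.31·8.3 + 0.45·5.4 = 5.231.
E[X²] = 0.24·1.70333 + 0.31·77.19 + 0.45·34.56 = 39.8897.
Var(X) = E[X²] − (E[X])² = 39.8897 − 27.3634 = 12.5263.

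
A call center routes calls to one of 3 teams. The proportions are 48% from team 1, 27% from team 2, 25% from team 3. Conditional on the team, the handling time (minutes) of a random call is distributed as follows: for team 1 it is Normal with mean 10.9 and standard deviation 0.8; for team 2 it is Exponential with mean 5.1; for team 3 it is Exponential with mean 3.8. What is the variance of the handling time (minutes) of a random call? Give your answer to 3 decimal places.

Per component, 1: μ=10.9, E[X²]=119.45; 2: μ=5.1, E[X²]=52.02; 3: μ=3.8, E[X²]=28.88.
E[X] = 0.48·10.9 + 0.27·5.1 + 0.25·3.8 = 7.559.
E[X²] = 0.48·119.45 + 0.27·52.02 + 0.25·28.88 = 78.6014.
Var(X) = E[X²] − (E[X])² = 78.6014 − 57.1385 = 21.4629.

21.463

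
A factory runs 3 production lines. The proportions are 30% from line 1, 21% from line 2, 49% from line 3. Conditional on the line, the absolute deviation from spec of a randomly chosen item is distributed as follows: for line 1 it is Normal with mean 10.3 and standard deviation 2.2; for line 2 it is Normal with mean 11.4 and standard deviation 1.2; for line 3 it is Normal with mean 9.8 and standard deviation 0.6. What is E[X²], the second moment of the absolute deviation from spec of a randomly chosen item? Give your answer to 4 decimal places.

For each component E[X²] = Var + (mean)², giving 1: 110.93; 2: 131.4; 3: 96.4.
Overall E[X²] = 0.3·110.93 + 0.21·131.4 + 0.49·96.4 = 108.109.

108.1090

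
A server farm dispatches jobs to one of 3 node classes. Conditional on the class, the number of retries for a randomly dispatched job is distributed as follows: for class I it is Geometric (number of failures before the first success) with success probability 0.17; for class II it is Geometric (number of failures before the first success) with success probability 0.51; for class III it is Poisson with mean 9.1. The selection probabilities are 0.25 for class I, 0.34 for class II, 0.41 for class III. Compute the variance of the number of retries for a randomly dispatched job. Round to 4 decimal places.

Per component, I: μ=4.88235, E[X²]=52.5571; II: μ=0.960784, E[X²]=2.807; III: μ=9.1, E[X²]=91.91.
E[X] = 0.25·4.88235 + 0.34·0.960784 + 0.41·9.1 = 5.27825.
E[X²] = 0.25·52.5571 + 0.34·2.807 + 0.41·91.91 = 51.7768.
Var(X) = E[X²] − (E[X])² = 51.7768 − 27.86 = 23.9168.

23.9168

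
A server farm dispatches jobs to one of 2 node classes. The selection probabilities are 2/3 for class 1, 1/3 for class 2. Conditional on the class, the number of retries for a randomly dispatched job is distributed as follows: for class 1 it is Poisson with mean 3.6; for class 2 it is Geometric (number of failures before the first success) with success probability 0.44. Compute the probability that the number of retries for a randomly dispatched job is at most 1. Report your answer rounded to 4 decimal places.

Conditional on each class, P(X ≤ 1): 1: 0.125689; 2: 0.6864.
By total probability, P(X ≤ 1) = 0.666667·0.125689 + 0.333333·0.6864 = 0.312593.

0.3126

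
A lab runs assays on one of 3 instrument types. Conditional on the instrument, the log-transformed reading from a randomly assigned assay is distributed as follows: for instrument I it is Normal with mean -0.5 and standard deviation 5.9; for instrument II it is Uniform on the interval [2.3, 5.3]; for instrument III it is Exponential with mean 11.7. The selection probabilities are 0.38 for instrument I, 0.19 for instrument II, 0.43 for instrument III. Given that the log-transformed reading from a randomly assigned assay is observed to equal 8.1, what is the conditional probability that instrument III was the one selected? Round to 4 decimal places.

Likelihoods f(8.1 | ·): I: 0.0233717; II: 0; III: 0.0427709.
Posterior ∝ prior × likelihood. Numerator for III: 0.43·0.0427709 = 0.0183915.
Normalizing constant: 0.38·0.0233717 + 0.19·0 + 0.43·0.0427709 = 0.0272727.
P(III | observation) = 0.0183915 / 0.0272727 = 0.674355.

0.6744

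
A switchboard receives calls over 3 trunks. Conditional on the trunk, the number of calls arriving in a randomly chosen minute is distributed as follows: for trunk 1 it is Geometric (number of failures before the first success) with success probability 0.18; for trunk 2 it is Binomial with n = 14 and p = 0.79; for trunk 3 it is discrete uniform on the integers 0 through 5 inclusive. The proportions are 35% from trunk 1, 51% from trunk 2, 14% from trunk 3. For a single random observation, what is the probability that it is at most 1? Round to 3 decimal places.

Conditional on each trunk, P(X ≤ 1): 1: 0.3276; 2: 1.7409e-08; 3: 0.333333.
By total probability, P(X ≤ 1) = 0.35·0.3276 + 0.51·1.7409e-08 + 0.14·0.333333 = 0.161327.

0.161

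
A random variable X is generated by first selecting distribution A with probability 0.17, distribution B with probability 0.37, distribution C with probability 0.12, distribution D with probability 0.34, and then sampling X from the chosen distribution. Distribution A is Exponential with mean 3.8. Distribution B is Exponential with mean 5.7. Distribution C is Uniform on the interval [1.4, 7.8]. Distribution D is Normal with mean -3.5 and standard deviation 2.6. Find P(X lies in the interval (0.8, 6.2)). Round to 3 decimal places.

0.408

Conditional on each component, P(0.8 < X < 6.2): A: 0.614537; B: 0.532069; C: 0.75; D: 0.0489839.
By total probability, P(0.8 < X < 6.2) = 0.17·0.614537 + 0.37·0.532069 + 0.12·0.75 + 0.34·0.0489839 = 0.407991.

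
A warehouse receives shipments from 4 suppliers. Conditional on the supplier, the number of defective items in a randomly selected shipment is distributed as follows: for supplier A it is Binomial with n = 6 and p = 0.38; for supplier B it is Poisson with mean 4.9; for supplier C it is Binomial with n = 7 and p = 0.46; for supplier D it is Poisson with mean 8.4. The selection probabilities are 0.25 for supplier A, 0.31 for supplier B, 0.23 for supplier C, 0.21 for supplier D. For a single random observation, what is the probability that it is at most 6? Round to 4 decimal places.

Conditional on each supplier, P(X ≤ 6): A: 1; B: 0.776655; C: 0.995642; D: 0.266993.
By total probability, P(X ≤ 6) = 0.25·1 + 0.31·0.776655 + 0.23·0.995642 + 0.21·0.266993 = 0.775829.

0.7758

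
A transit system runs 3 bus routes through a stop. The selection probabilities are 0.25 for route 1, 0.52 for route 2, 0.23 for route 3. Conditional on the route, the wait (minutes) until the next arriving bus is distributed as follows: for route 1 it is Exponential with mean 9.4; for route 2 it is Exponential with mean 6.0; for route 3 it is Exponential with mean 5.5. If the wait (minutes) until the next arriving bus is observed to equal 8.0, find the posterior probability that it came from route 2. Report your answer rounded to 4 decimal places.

Likelihoods f(8.0 | ·): 1: 0.0454213; 2: 0.0439329; 3: 0.0424557.
Posterior ∝ prior × likelihood. Numerator for 2: 0.52·0.0439329 = 0.0228451.
Normalizing constant: 0.25·0.0454213 + 0.52·0.0439329 + 0.23·0.0424557 = 0.0439652.
P(2 | observation) = 0.0228451 / 0.0439652 = 0.519617.

0.5196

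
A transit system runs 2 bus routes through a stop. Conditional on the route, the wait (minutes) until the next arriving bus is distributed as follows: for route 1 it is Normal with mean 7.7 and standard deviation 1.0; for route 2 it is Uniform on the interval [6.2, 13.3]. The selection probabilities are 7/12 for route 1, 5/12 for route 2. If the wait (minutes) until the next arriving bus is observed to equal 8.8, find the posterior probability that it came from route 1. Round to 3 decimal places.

0.684

Likelihoods f(8.8 | ·): 1: 0.217852; 2: 0.140845.
Posterior ∝ prior × likelihood. Numerator for 1: 0.583333·0.217852 = 0.12708.
Normalizing constant: 0.583333·0.217852 + 0.416667·0.140845 = 0.185766.
P(1 | observation) = 0.12708 / 0.185766 = 0.684089.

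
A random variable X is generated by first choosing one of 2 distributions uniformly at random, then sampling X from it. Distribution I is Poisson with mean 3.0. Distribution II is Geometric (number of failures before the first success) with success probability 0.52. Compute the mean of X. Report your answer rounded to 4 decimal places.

1.9615

Component means — I: 3; II: 0.923077.
E[X] = 0.5·3 + 0.5·0.923077 = 1.96154.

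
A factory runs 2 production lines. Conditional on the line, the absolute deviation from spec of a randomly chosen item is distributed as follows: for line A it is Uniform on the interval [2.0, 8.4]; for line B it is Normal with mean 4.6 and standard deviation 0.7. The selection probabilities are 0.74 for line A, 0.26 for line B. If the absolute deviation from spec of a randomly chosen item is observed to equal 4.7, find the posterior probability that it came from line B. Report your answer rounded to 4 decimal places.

0.5592

Likelihoods f(4.7 | ·): A: 0.15625; B: 0.564132.
Posterior ∝ prior × likelihood. Numerator for B: 0.26·0.564132 = 0.146674.
Normalizing constant: 0.74·0.15625 + 0.26·0.564132 = 0.262299.
P(B | observation) = 0.146674 / 0.262299 = 0.559187.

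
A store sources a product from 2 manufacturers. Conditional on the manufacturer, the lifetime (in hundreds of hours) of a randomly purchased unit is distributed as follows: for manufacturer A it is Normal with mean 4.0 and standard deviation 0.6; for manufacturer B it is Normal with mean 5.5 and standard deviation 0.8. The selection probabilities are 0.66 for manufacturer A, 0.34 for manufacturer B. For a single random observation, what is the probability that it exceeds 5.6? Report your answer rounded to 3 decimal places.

Conditional on each manufacturer, P(X > 5.6): A: 0.00383038; B: 0.450262.
By total probability, P(X > 5.6) = 0.66·0.00383038 + 0.34·0.450262 = 0.155617.

0.156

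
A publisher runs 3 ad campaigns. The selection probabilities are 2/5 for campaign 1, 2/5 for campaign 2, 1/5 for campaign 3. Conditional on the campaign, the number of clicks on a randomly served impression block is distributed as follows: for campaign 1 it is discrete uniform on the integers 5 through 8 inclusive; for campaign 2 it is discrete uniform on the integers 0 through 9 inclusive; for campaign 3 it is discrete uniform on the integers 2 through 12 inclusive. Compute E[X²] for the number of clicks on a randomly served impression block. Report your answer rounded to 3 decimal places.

For each component E[X²] = Var + (mean)², giving 1: 43.5; 2: 28.5; 3: 59.
Overall E[X²] = 0.4·43.5 + 0.4·28.5 + 0.2·59 = 40.6.

40.600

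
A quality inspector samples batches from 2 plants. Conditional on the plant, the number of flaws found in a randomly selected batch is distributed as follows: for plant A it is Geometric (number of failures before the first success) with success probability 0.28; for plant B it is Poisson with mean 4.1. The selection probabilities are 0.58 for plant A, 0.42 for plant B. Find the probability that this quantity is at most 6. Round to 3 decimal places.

Conditional on each plant, P(X ≤ 6): A: 0.899694; B: 0.878648.
By total probability, P(X ≤ 6) = 0.58·0.899694 + 0.42·0.878648 = 0.890855.

0.891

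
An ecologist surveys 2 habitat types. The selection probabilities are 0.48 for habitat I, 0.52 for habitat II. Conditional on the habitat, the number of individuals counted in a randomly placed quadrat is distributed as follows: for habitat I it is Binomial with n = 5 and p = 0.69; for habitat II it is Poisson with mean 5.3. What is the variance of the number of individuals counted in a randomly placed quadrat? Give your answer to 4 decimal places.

Per component, I: μ=3.45, E[X²]=12.972; II: μ=5.3, E[X²]=33.39.
E[X] = 0.48·3.45 + 0.52·5.3 = 4.412.
E[X²] = 0.48·12.972 + 0.52·33.39 = 23.5894.
Var(X) = E[X²] − (E[X])² = 23.5894 − 19.4657 = 4.12362.

4.1236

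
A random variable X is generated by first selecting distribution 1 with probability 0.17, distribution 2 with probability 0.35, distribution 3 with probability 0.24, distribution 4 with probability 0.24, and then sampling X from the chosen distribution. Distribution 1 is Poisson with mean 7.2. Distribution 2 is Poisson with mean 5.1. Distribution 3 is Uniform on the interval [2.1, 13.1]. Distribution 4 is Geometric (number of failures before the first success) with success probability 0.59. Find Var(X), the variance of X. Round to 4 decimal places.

12.6085

Per component, 1: μ=7.2, E[X²]=59.04; 2: μ=5.1, E[X²]=31.11; 3: μ=7.6, E[X²]=67.8433; 4: μ=0.694915, E[X²]=1.66073.
E[X] = 0.17·7.2 + 0.35·5.1 + 0.24·7.6 + 0.24·0.694915 = 4.99978.
E[X²] = 0.17·59.04 + 0.35·31.11 + 0.24·67.8433 + 0.24·1.66073 = 37.6063.
Var(X) = E[X²] − (E[X])² = 37.6063 − 24.9978 = 12.6085.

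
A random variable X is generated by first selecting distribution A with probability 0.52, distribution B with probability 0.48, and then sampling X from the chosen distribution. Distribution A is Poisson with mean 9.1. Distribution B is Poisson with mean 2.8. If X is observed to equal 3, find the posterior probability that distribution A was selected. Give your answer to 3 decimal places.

Likelihoods P(X=3 | ·): A: 0.0140247; B: 0.222484.
Posterior ∝ prior × likelihood. Numerator for A: 0.52·0.0140247 = 0.00729284.
Normalizing constant: 0.52·0.0140247 + 0.48·0.222484 = 0.114085.
P(A | observation) = 0.00729284 / 0.114085 = 0.0639246.

0.064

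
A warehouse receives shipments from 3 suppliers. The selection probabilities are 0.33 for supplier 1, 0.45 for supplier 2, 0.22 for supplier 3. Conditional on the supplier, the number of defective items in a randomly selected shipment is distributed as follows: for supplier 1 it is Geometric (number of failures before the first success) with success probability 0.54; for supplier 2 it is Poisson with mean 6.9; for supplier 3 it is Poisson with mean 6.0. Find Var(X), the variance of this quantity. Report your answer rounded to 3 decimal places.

12.382

Per component, 1: μ=0.851852, E[X²]=2.30316; 2: μ=6.9, E[X²]=54.51; 3: μ=6, E[X²]=42.
E[X] = 0.33·0.851852 + 0.45·6.9 + 0.22·6 = 4.70611.
E[X²] = 0.33·2.30316 + 0.45·54.51 + 0.22·42 = 34.5295.
Var(X) = E[X²] − (E[X])² = 34.5295 − 22.1475 = 12.3821.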